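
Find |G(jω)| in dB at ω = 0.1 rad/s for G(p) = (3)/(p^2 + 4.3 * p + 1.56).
Substitute p = j*0.1: G(j0.1) = 1.79717 - 0.49857j.
|G(j0.1)| = sqrt(Re² + Im²) = 1.865.
20*log₁₀(1.865) = 5.41 dB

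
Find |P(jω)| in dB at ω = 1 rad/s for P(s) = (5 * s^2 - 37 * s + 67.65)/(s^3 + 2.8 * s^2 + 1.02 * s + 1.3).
Substitute s = j*1: P(j1) = -42.0881 + 24.1055j.
|P(j1)| = sqrt(Re² + Im²) = 48.5.
20*log₁₀(48.5) = 33.72 dB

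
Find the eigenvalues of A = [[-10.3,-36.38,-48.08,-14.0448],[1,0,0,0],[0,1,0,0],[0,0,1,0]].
Eigenvalues solve det(λI - A) = 0.
Characteristic polynomial: λ^4 + 10.3*λ^3 + 36.38*λ^2 + 48.08*λ + 14.0448 = 0.
Factor: (λ + 0.4)(λ + 3.3)(λ + 3.8)(λ + 2.8) = 0.
Roots: -0.4, -2.8, -3.3, -3.8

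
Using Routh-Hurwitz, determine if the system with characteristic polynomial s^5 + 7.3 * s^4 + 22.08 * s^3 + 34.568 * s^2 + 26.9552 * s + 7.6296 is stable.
Routh array:
s^5: [1, 22.08, 26.9552]; s^4: [7.3, 34.568, 7.6296]; s^3: [17.3447, 25.91]; s^2: [23.663, 7.6296]; s^1: [20.3177]; s^0: [7.6296]
First column: [1, 7.3, 17.3447, 23.663, 20.3177, 7.6296]. Sign changes = 0.
Yes, stable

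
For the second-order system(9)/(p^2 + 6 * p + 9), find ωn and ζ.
Standard form: ωn²/(p²+2ζωn·p+ωn²).
const=9=ωn² → ωn=3, p coeff=6=2ζωn → ζ=1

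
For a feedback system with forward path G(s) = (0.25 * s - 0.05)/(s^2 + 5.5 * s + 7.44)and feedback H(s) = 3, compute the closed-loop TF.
Closed-loop T = G/(1+GH).
Numerator: G_num * H_den = 0.25*s - 0.05.
Denominator: G_den * H_den + G_num * H_num = (s^2 + 5.5*s + 7.44) + (0.75*s - 0.15) = s^2 + 6.25*s + 7.29.
T(s) = (0.25*s - 0.05)/(s^2 + 6.25*s + 7.29)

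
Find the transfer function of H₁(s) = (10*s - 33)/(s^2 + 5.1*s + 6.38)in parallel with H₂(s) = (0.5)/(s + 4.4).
Parallel: H = H₁ + H₂ = (n₁·d₂ + n₂·d₁)/(d₁·d₂).
n₁·d₂ = 10*s^2 + 11*s - 145.2. n₂·d₁ = 0.5*s^2 + 2.55*s + 3.19. Sum = 10.5*s^2 + 13.55*s - 142.01. d₁·d₂ = s^3 + 9.5*s^2 + 28.82*s + 28.072.
H(s) = (10.5*s^2 + 13.55*s - 142.01)/(s^3 + 9.5*s^2 + 28.82*s + 28.072)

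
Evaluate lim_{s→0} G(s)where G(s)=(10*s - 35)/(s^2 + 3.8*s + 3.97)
DC gain = G(0) = num(0)/den(0) = -35/3.97 = -8.816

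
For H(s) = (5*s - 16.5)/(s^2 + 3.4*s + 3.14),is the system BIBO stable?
Denominator: s^2 + 3.4*s + 3.14. Poles: -1.7 + 0.5j, -1.7 - 0.5j. All Re(p)<0: Yes (stable)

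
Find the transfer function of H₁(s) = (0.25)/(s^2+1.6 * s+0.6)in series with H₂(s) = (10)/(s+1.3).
Series: H = H₁ · H₂ = (n₁·n₂)/(d₁·d₂).
Num: n₁·n₂ = 2.5. Den: d₁·d₂ = s^3 + 2.9*s^2 + 2.68*s + 0.78.
H(s) = (2.5)/(s^3 + 2.9*s^2 + 2.68*s + 0.78)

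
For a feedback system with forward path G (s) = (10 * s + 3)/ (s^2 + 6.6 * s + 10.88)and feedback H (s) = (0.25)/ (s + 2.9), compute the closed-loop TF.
Closed-loop T = G/(1+GH).
Numerator: G_num * H_den = 10*s^2 + 32*s + 8.7.
Denominator: G_den * H_den + G_num * H_num = (s^3 + 9.5*s^2 + 30.02*s + 31.552) + (2.5*s + 0.75) = s^3 + 9.5*s^2 + 32.52*s + 32.302.
T(s) = (10*s^2 + 32*s + 8.7)/(s^3 + 9.5*s^2 + 32.52*s + 32.302)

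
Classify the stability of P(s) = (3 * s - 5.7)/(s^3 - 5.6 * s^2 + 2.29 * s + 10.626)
Denominator: s^3 - 5.6*s^2 + 2.29*s + 10.626 = (s - 4.6)(s + 1.1)(s - 2.1). Poles: -1.1, 2.1, 4.6. Unstable (2 pole(s) in RHP)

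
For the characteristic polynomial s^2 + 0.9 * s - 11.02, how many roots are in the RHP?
s^2 + 0.9*s - 11.02 = (s - 2.9)(s + 3.8). Poles: -3.8, 2.9. RHP poles (Re>0): 1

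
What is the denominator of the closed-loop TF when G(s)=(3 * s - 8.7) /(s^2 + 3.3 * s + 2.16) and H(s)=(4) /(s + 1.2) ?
Characteristic poly = G_den * H_den + G_num * H_num = (s^3 + 4.5*s^2 + 6.12*s + 2.592) + (12*s - 34.8) = s^3 + 4.5*s^2 + 18.12*s - 32.208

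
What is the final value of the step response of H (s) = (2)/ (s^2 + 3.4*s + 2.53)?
FVT: lim_{t→∞} y(t) = lim_{s→0} s*Y(s) where Y(s) = H(s)/s.
= lim_{s→0} H(s) = H(0) = num(0)/den(0) = 2/2.53 = 0.7905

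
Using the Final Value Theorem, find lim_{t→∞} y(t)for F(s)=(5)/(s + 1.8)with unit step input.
FVT: lim_{t→∞} y(t) = lim_{s→0} s*Y(s) where Y(s) = F(s)/s.
= lim_{s→0} F(s) = F(0) = num(0)/den(0) = 5/1.8 = 2.778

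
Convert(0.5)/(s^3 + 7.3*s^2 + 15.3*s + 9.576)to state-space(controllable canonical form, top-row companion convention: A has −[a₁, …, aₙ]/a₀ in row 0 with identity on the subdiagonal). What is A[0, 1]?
Reachable canonical form for den = s^3 + 7.3*s^2 + 15.3*s + 9.576: top row of A = -[a₁,a₂,...,aₙ]/a₀, ones on the subdiagonal, zeros elsewhere.
A = [[-7.3, -15.3, -9.576], [1, 0, 0], [0, 1, 0]].
A[0,1] = -15.3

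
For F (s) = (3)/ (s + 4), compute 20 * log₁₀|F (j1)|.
Substitute s = j*1: F(j1) = 0.705882 - 0.176471j.
|F(j1)| = sqrt(Re² + Im²) = 0.7276.
20*log₁₀(0.7276) = -2.76 dB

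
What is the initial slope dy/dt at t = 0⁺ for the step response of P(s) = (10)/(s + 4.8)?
IVT: y'(0⁺) = lim_{s→∞} s²·Y(s) = lim_{s→∞} s·P(s).
deg(num) = 0, deg(den) = 1, relative degree = 1, so s·P(s) → (leading num)/(leading den) = 10/1 = 10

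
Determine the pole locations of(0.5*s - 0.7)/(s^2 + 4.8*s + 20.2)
Set denominator = 0: s^2 + 4.8*s + 20.2 = 0 → Poles: -2.4 + 3.8j, -2.4 - 3.8j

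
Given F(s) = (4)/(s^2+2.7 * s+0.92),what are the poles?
Set denominator = 0: s^2 + 2.7*s + 0.92 = (s + 0.4)(s + 2.3) = 0 → Poles: -0.4, -2.3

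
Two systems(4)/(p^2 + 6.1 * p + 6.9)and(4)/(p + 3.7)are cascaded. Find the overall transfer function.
Series: H = H₁ · H₂ = (n₁·n₂)/(d₁·d₂).
Num: n₁·n₂ = 16. Den: d₁·d₂ = p^3 + 9.8*p^2 + 29.47*p + 25.53.
H(p) = (16)/(p^3 + 9.8*p^2 + 29.47*p + 25.53)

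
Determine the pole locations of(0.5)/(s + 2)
Set denominator = 0: s + 2 = 0 → Poles: -2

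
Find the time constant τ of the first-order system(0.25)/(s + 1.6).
First-order system: τ = -1/pole. Pole = -1.6. τ = -1/(-1.6) = 0.625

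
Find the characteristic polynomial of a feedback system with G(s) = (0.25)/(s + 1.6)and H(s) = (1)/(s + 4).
Characteristic poly = G_den * H_den + G_num * H_num = (s^2 + 5.6*s + 6.4) + (0.25) = s^2 + 5.6*s + 6.65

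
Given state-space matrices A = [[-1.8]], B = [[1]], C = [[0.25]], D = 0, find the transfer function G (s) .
G(s) = C(sI - A)⁻¹B + D.
Characteristic polynomial det(sI - A) = s + 1.8.
Numerator from C·adj(sI-A)·B + D·det(sI-A) = 0.25.
G(s) = (0.25)/(s + 1.8)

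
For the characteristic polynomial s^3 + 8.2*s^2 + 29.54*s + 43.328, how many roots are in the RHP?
s^3 + 8.2*s^2 + 29.54*s + 43.328 = (s + 3.2)(s^2 + 5*s + 13.54). Poles: -2.5 + 2.7j, -2.5 - 2.7j, -3.2. RHP poles (Re>0): 0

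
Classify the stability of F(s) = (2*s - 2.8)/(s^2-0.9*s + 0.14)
Denominator: s^2 - 0.9*s + 0.14 = (s - 0.2)(s - 0.7). Poles: 0.2, 0.7. Unstable (2 pole(s) in RHP)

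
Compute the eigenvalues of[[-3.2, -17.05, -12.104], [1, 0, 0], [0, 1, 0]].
Eigenvalues solve det(λI - A) = 0.
Characteristic polynomial: λ^3 + 3.2*λ^2 + 17.05*λ + 12.104 = 0.
Factor: (λ + 0.8)(λ^2 + 2.4*λ + 15.13) = 0.
Roots: -0.8, -1.2 + 3.7j, -1.2 - 3.7j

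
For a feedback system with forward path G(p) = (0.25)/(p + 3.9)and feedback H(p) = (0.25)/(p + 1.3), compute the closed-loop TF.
Closed-loop T = G/(1+GH).
Numerator: G_num * H_den = 0.25*p + 0.325.
Denominator: G_den * H_den + G_num * H_num = (p^2 + 5.2*p + 5.07) + (0.0625) = p^2 + 5.2*p + 5.1325.
T(p) = (0.25*p + 0.325)/(p^2 + 5.2*p + 5.1325)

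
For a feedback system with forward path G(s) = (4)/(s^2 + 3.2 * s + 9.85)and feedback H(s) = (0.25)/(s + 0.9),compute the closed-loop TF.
Closed-loop T = G/(1+GH).
Numerator: G_num * H_den = 4*s + 3.6.
Denominator: G_den * H_den + G_num * H_num = (s^3 + 4.1*s^2 + 12.73*s + 8.865) + (1) = s^3 + 4.1*s^2 + 12.73*s + 9.865.
T(s) = (4*s + 3.6)/(s^3 + 4.1*s^2 + 12.73*s + 9.865)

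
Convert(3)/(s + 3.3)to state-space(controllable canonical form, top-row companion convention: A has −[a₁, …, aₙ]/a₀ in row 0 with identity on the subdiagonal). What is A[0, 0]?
Reachable canonical form for den = s + 3.3: top row of A = -[a₁,a₂,...,aₙ]/a₀, ones on the subdiagonal, zeros elsewhere.
A = [[-3.3]].
A[0,0] = -3.3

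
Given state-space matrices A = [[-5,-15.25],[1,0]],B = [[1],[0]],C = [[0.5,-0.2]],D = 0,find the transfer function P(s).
P(s) = C(sI - A)⁻¹B + D.
Characteristic polynomial det(sI - A) = s^2 + 5*s + 15.25.
Numerator from C·adj(sI-A)·B + D·det(sI-A) = 0.5*s - 0.2.
P(s) = (0.5*s - 0.2)/(s^2 + 5*s + 15.25)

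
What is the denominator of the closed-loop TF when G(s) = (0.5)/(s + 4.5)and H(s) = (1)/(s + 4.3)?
Characteristic poly = G_den * H_den + G_num * H_num = (s^2 + 8.8*s + 19.35) + (0.5) = s^2 + 8.8*s + 19.85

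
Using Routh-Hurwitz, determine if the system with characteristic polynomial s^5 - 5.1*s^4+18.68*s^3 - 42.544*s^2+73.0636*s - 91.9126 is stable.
Routh array:
s^5: [1, 18.68, 73.0636]; s^4: [-5.1, -42.544, -91.9126]; s^3: [10.338, 55.0415]; s^2: [-15.3907, -91.9126]; s^1: [-6.69676]; s^0: [-91.9126]
First column: [1, -5.1, 10.338, -15.3907, -6.69676, -91.9126]. Sign changes = 3.
No, unstable (3 RHP root(s))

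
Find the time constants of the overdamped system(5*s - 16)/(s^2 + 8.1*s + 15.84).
Overdamped: real poles at -4.8, -3.3. τ = -1/pole → τ₁ = 0.2083, τ₂ = 0.303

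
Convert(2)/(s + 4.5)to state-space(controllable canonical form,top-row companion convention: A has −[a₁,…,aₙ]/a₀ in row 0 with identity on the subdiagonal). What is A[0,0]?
Reachable canonical form for den = s + 4.5: top row of A = -[a₁,a₂,...,aₙ]/a₀, ones on the subdiagonal, zeros elsewhere.
A = [[-4.5]].
A[0,0] = -4.5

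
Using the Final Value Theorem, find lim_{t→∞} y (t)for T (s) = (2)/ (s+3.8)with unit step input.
FVT: lim_{t→∞} y(t) = lim_{s→0} s*Y(s) where Y(s) = T(s)/s.
= lim_{s→0} T(s) = T(0) = num(0)/den(0) = 2/3.8 = 0.5263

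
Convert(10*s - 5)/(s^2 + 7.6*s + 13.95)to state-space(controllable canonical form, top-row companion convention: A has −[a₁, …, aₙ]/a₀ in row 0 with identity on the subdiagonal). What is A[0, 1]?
Reachable canonical form for den = s^2 + 7.6*s + 13.95: top row of A = -[a₁,a₂,...,aₙ]/a₀, ones on the subdiagonal, zeros elsewhere.
A = [[-7.6, -13.95], [1, 0]].
A[0,1] = -13.95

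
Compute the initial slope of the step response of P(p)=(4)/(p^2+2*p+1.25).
IVT: y'(0⁺) = lim_{p→∞} p²·Y(p) = lim_{p→∞} p·P(p).
deg(num) = 0, deg(den) = 2, relative degree = 2 ≥ 2, so p·P(p) → 0. Initial slope = 0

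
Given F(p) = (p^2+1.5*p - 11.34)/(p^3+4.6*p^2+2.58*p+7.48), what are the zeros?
Set numerator = 0: p^2 + 1.5*p - 11.34 = (p + 4.2)(p - 2.7) = 0 → Zeros: -4.2, 2.7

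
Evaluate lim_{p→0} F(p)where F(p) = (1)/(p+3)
DC gain = F(0) = num(0)/den(0) = 1/3 = 0.3333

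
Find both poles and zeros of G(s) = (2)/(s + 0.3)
Set denominator = 0: s + 0.3 = 0 → Poles: -0.3
Numerator is a nonzero constant (2) → Zeros: none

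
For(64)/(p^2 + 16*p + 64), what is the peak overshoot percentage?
Standard form: ωn²/(p²+2ζωn·p+ωn²) → ωn = 8, ζ = 1.
ζ ≥ 1, so the response is non-oscillatory: peak overshoot = 0%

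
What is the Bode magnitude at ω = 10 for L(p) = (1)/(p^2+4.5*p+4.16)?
Substitute p = j*10: L(j10) = -0.00854928 - 0.00401416j.
|L(j10)| = sqrt(Re² + Im²) = 0.009445.
20*log₁₀(0.009445) = -40.50 dB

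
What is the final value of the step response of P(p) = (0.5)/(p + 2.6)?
FVT: lim_{t→∞} y(t) = lim_{p→0} p*Y(p) where Y(p) = P(p)/p.
= lim_{p→0} P(p) = P(0) = num(0)/den(0) = 0.5/2.6 = 0.1923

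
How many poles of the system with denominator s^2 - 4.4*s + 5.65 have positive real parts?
Poles: 2.2 + 0.9j, 2.2 - 0.9j. RHP poles (Re>0): 2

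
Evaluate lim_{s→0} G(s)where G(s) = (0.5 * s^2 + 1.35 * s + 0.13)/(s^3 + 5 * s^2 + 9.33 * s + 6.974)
DC gain = G(0) = num(0)/den(0) = 0.13/6.974 = 0.01864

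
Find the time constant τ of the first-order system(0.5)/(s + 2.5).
First-order system: τ = -1/pole. Pole = -2.5. τ = -1/(-2.5) = 0.4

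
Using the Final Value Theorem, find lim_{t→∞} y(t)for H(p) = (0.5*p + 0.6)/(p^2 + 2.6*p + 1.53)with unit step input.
FVT: lim_{t→∞} y(t) = lim_{p→0} p*Y(p) where Y(p) = H(p)/p.
= lim_{p→0} H(p) = H(0) = num(0)/den(0) = 0.6/1.53 = 0.3922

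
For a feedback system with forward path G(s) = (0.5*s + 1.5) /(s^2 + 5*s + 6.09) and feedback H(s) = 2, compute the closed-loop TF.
Closed-loop T = G/(1+GH).
Numerator: G_num * H_den = 0.5*s + 1.5.
Denominator: G_den * H_den + G_num * H_num = (s^2 + 5*s + 6.09) + (s + 3) = s^2 + 6*s + 9.09.
T(s) = (0.5*s + 1.5)/(s^2 + 6*s + 9.09)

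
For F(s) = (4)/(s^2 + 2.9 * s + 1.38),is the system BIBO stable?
Denominator: s^2 + 2.9*s + 1.38 = (s + 0.6)(s + 2.3). Poles: -0.6, -2.3. All Re(p)<0: Yes (stable)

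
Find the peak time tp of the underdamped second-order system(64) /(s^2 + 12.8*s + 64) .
Standard form: ωn²/(s²+2ζωn·s+ωn²) → ωn = 8, ζ = 0.8.
ωd = ωn·√(1-ζ²) = 8·√(1-0.8²) = 4.8.
tp = π/ωd = π/4.8 = 0.6545 s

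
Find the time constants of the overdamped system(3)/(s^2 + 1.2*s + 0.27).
Overdamped: real poles at -0.9, -0.3. τ = -1/pole → τ₁ = 1.111, τ₂ = 3.333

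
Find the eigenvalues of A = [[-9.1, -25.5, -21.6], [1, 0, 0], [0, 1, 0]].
Eigenvalues solve det(λI - A) = 0.
Characteristic polynomial: λ^3 + 9.1*λ^2 + 25.5*λ + 21.6 = 0.
Factor: (λ + 4.5)(λ + 3)(λ + 1.6) = 0.
Roots: -1.6, -3, -4.5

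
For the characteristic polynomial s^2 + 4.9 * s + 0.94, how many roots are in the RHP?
s^2 + 4.9*s + 0.94 = (s + 4.7)(s + 0.2). Poles: -0.2, -4.7. RHP poles (Re>0): 0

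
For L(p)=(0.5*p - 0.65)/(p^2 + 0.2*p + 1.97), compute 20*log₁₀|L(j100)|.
Substitute p = j*100: L(j100) = 7.50164e-05 - 0.00500084j.
|L(j100)| = sqrt(Re² + Im²) = 0.005001.
20*log₁₀(0.005001) = -46.02 dB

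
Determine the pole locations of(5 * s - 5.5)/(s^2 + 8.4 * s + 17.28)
Set denominator = 0: s^2 + 8.4*s + 17.28 = (s + 4.8)(s + 3.6) = 0 → Poles: -3.6, -4.8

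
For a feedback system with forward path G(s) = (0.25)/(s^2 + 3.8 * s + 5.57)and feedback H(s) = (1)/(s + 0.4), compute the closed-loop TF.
Closed-loop T = G/(1+GH).
Numerator: G_num * H_den = 0.25*s + 0.1.
Denominator: G_den * H_den + G_num * H_num = (s^3 + 4.2*s^2 + 7.09*s + 2.228) + (0.25) = s^3 + 4.2*s^2 + 7.09*s + 2.478.
T(s) = (0.25*s + 0.1)/(s^3 + 4.2*s^2 + 7.09*s + 2.478)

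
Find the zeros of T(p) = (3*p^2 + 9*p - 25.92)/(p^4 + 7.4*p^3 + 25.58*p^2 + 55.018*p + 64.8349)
Set numerator = 0: 3*p^2 + 9*p - 25.92 = 3*(p - 1.8)(p + 4.8) = 0 → Zeros: -4.8, 1.8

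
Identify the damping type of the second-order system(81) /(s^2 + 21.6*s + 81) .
Standard form: ωn²/(s²+2ζωn·s+ωn²) gives ωn=9, ζ=1.2.
Overdamped (ζ = 1.2 > 1)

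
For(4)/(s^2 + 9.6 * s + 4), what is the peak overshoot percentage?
Standard form: ωn²/(s²+2ζωn·s+ωn²) → ωn = 2, ζ = 2.4.
ζ ≥ 1, so the response is non-oscillatory: peak overshoot = 0%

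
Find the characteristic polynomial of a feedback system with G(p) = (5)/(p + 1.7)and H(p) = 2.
Characteristic poly = G_den * H_den + G_num * H_num = (p + 1.7) + (10) = p + 11.7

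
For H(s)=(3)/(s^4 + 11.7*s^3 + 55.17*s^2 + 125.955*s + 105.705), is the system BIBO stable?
Denominator: s^4 + 11.7*s^3 + 55.17*s^2 + 125.955*s + 105.705 = (s + 4.5)(s + 1.8)(s^2 + 5.4*s + 13.05). Poles: -1.8, -2.7 + 2.4j, -2.7 - 2.4j, -4.5. All Re(p)<0: Yes (stable)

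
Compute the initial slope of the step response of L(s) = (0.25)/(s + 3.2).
IVT: y'(0⁺) = lim_{s→∞} s²·Y(s) = lim_{s→∞} s·L(s).
deg(num) = 0, deg(den) = 1, relative degree = 1, so s·L(s) → (leading num)/(leading den) = 0.25/1 = 0.25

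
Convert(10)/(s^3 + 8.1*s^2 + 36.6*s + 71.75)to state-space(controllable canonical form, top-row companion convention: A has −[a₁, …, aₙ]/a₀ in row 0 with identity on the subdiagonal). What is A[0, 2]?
Reachable canonical form for den = s^3 + 8.1*s^2 + 36.6*s + 71.75: top row of A = -[a₁,a₂,...,aₙ]/a₀, ones on the subdiagonal, zeros elsewhere.
A = [[-8.1, -36.6, -71.75], [1, 0, 0], [0, 1, 0]].
A[0,2] = -71.75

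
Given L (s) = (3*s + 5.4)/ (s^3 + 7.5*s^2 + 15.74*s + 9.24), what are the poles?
Set denominator = 0: s^3 + 7.5*s^2 + 15.74*s + 9.24 = (s + 2.1)(s + 4.4)(s + 1) = 0 → Poles: -1, -2.1, -4.4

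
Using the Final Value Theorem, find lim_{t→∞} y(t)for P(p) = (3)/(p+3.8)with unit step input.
FVT: lim_{t→∞} y(t) = lim_{p→0} p*Y(p) where Y(p) = P(p)/p.
= lim_{p→0} P(p) = P(0) = num(0)/den(0) = 3/3.8 = 0.7895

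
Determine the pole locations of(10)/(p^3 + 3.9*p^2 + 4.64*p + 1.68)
Set denominator = 0: p^3 + 3.9*p^2 + 4.64*p + 1.68 = (p + 2)(p + 1.2)(p + 0.7) = 0 → Poles: -0.7, -1.2, -2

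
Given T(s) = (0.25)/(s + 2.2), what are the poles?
Set denominator = 0: s + 2.2 = 0 → Poles: -2.2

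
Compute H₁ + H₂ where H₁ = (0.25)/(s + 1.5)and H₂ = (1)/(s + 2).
Parallel: H = H₁ + H₂ = (n₁·d₂ + n₂·d₁)/(d₁·d₂).
n₁·d₂ = 0.25*s + 0.5. n₂·d₁ = s + 1.5. Sum = 1.25*s + 2. d₁·d₂ = s^2 + 3.5*s + 3.
H(s) = (1.25*s + 2)/(s^2 + 3.5*s + 3)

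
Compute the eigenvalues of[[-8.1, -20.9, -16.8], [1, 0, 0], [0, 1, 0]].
Eigenvalues solve det(λI - A) = 0.
Characteristic polynomial: λ^3 + 8.1*λ^2 + 20.9*λ + 16.8 = 0.
Factor: (λ + 3)(λ + 1.6)(λ + 3.5) = 0.
Roots: -1.6, -3, -3.5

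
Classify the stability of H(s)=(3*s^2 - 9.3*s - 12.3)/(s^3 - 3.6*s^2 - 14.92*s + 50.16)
Denominator: s^3 - 3.6*s^2 - 14.92*s + 50.16 = (s - 4.4)(s + 3.8)(s - 3). Poles: -3.8, 3, 4.4. Unstable (2 pole(s) in RHP)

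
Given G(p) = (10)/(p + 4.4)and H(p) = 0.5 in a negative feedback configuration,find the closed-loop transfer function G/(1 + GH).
Closed-loop T = G/(1+GH).
Numerator: G_num * H_den = 10.
Denominator: G_den * H_den + G_num * H_num = (p + 4.4) + (5) = p + 9.4.
T(p) = (10)/(p + 9.4)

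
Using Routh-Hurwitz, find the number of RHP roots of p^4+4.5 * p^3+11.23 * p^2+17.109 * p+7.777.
Routh array:
p^4: [1, 11.23, 7.777]; p^3: [4.5, 17.109]; p^2: [7.428, 7.777]; p^1: [12.3976]; p^0: [7.777]
First column: [1, 4.5, 7.428, 12.3976, 7.777]. Sign changes = RHP roots = 0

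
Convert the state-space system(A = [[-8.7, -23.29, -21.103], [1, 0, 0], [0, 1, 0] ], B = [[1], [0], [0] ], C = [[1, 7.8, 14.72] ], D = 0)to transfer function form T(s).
T(s) = C(sI - A)⁻¹B + D.
Characteristic polynomial det(sI - A) = s^3 + 8.7*s^2 + 23.29*s + 21.103.
Numerator from C·adj(sI-A)·B + D·det(sI-A) = s^2 + 7.8*s + 14.72.
T(s) = (s^2 + 7.8*s + 14.72)/(s^3 + 8.7*s^2 + 23.29*s + 21.103)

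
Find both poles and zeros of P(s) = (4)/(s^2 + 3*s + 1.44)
Set denominator = 0: s^2 + 3*s + 1.44 = (s + 0.6)(s + 2.4) = 0 → Poles: -0.6, -2.4
Numerator is a nonzero constant (4) → Zeros: none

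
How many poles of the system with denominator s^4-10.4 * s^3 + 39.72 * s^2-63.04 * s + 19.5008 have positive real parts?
s^4 - 10.4*s^3 + 39.72*s^2 - 63.04*s + 19.5008 = (s - 0.4)(s - 4.4)(s^2 - 5.6*s + 11.08). Poles: 0.4, 2.8 + 1.8j, 2.8 - 1.8j, 4.4. RHP poles (Re>0): 4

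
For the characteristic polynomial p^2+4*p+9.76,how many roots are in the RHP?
Poles: -2 + 2.4j, -2 - 2.4j. RHP poles (Re>0): 0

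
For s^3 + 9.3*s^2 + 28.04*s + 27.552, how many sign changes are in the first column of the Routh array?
Routh array:
s^3: [1, 28.04]; s^2: [9.3, 27.552]; s^1: [25.0774]; s^0: [27.552]
First column: [1, 9.3, 25.0774, 27.552]. Sign changes = 0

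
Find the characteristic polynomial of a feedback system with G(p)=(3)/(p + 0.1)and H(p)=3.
Characteristic poly = G_den * H_den + G_num * H_num = (p + 0.1) + (9) = p + 9.1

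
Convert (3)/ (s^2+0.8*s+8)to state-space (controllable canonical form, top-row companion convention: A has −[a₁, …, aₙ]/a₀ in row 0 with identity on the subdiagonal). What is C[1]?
Reachable canonical form: C = numerator coefficients (right-aligned, zero-padded to length n).
num = 3, C = [[0, 3]].
C[1] = 3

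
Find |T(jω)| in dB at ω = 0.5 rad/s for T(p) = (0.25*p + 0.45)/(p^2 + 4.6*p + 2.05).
Substitute p = j*0.5: T(j0.5) = 0.128664 - 0.094959j.
|T(j0.5)| = sqrt(Re² + Im²) = 0.1599.
20*log₁₀(0.1599) = -15.92 dB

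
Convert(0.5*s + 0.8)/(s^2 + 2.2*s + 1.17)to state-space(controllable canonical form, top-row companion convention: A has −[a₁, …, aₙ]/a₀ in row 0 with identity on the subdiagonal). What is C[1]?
Reachable canonical form: C = numerator coefficients (right-aligned, zero-padded to length n).
num = 0.5*s + 0.8, C = [[0.5, 0.8]].
C[1] = 0.8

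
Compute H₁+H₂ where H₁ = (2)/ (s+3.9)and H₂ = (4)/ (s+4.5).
Parallel: H = H₁ + H₂ = (n₁·d₂ + n₂·d₁)/(d₁·d₂).
n₁·d₂ = 2*s + 9. n₂·d₁ = 4*s + 15.6. Sum = 6*s + 24.6. d₁·d₂ = s^2 + 8.4*s + 17.55.
H(s) = (6*s + 24.6)/(s^2 + 8.4*s + 17.55)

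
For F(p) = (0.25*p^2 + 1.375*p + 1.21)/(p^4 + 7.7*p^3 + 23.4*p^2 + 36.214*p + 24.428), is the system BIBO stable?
Denominator: p^4 + 7.7*p^3 + 23.4*p^2 + 36.214*p + 24.428 = (p + 2)(p + 3.1)(p^2 + 2.6*p + 3.94). Poles: -1.3 + 1.5j, -1.3 - 1.5j, -2, -3.1. All Re(p)<0: Yes (stable)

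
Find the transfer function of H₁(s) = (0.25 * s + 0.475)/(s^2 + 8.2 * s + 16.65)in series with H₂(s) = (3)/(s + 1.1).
Series: H = H₁ · H₂ = (n₁·n₂)/(d₁·d₂).
Num: n₁·n₂ = 0.75*s + 1.425. Den: d₁·d₂ = s^3 + 9.3*s^2 + 25.67*s + 18.315.
H(s) = (0.75*s + 1.425)/(s^3 + 9.3*s^2 + 25.67*s + 18.315)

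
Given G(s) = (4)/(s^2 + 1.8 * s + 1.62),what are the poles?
Set denominator = 0: s^2 + 1.8*s + 1.62 = 0 → Poles: -0.9 + 0.9j, -0.9 - 0.9j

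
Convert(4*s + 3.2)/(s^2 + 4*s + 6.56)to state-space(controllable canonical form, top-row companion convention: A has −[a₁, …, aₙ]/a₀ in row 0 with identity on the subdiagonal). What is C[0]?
Reachable canonical form: C = numerator coefficients (right-aligned, zero-padded to length n).
num = 4*s + 3.2, C = [[4, 3.2]].
C[0] = 4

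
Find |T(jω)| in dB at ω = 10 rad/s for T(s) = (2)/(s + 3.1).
Substitute s = j*10: T(j10) = 0.0565642 - 0.182465j.
|T(j10)| = sqrt(Re² + Im²) = 0.191.
20*log₁₀(0.191) = -14.38 dB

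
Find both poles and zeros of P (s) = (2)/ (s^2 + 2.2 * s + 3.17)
Set denominator = 0: s^2 + 2.2*s + 3.17 = 0 → Poles: -1.1 + 1.4j, -1.1 - 1.4j
Numerator is a nonzero constant (2) → Zeros: none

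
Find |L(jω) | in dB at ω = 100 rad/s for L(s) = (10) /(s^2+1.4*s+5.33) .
Substitute s = j*100: L(j100) = -0.00100034 - 1.40122e-05j.
|L(j100)| = sqrt(Re² + Im²) = 0.001.
20*log₁₀(0.001) = -60.00 dB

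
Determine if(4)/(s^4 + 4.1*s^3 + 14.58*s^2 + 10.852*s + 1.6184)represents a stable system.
Denominator: s^4 + 4.1*s^3 + 14.58*s^2 + 10.852*s + 1.6184 = (s + 0.2)(s + 0.7)(s^2 + 3.2*s + 11.56). Poles: -0.2, -0.7, -1.6 + 3j, -1.6 - 3j. All Re(p)<0: Yes (stable)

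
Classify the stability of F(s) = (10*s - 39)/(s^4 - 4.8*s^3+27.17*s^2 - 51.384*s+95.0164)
Denominator: s^4 - 4.8*s^3 + 27.17*s^2 - 51.384*s + 95.0164 = (s^2 - 2.4*s + 15.13)(s^2 - 2.4*s + 6.28). Poles: 1.2 + 2.2j, 1.2 + 3.7j, 1.2 - 2.2j, 1.2 - 3.7j. Unstable (4 pole(s) in RHP)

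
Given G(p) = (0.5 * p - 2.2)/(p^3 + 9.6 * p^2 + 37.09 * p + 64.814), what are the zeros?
Set numerator = 0: 0.5*p - 2.2 = 0 → Zeros: 4.4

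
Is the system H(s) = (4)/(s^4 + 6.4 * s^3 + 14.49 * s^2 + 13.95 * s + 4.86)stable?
Denominator: s^4 + 6.4*s^3 + 14.49*s^2 + 13.95*s + 4.86 = (s + 2.7)(s + 1.2)(s + 1)(s + 1.5). Poles: -1, -1.2, -1.5, -2.7. All Re(p)<0: Yes (stable)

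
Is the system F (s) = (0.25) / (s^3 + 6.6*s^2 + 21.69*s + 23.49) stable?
Denominator: s^3 + 6.6*s^2 + 21.69*s + 23.49 = (s + 1.8)(s^2 + 4.8*s + 13.05). Poles: -1.8, -2.4 + 2.7j, -2.4 - 2.7j. All Re(p)<0: Yes (stable)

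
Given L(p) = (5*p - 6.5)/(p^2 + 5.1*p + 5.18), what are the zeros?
Set numerator = 0: 5*p - 6.5 = 0 → Zeros: 1.3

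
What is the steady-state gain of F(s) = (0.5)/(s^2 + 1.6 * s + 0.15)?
DC gain = F(0) = num(0)/den(0) = 0.5/0.15 = 3.333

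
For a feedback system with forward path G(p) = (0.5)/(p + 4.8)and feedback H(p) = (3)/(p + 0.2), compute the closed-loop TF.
Closed-loop T = G/(1+GH).
Numerator: G_num * H_den = 0.5*p + 0.1.
Denominator: G_den * H_den + G_num * H_num = (p^2 + 5*p + 0.96) + (1.5) = p^2 + 5*p + 2.46.
T(p) = (0.5*p + 0.1)/(p^2 + 5*p + 2.46)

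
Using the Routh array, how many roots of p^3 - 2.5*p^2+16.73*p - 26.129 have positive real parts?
Routh array:
p^3: [1, 16.73]; p^2: [-2.5, -26.129]; p^1: [6.2784]; p^0: [-26.129]
First column: [1, -2.5, 6.2784, -26.129]. Sign changes = RHP roots = 3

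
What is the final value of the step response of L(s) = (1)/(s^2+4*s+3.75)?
FVT: lim_{t→∞} y(t) = lim_{s→0} s*Y(s) where Y(s) = L(s)/s.
= lim_{s→0} L(s) = L(0) = num(0)/den(0) = 1/3.75 = 0.2667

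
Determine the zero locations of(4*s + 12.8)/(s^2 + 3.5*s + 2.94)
Set numerator = 0: 4*s + 12.8 = 0 → Zeros: -3.2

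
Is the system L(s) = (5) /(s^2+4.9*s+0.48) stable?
Denominator: s^2 + 4.9*s + 0.48 = (s + 0.1)(s + 4.8). Poles: -0.1, -4.8. All Re(p)<0: Yes (stable)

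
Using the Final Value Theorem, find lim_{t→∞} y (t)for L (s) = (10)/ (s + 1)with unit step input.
FVT: lim_{t→∞} y(t) = lim_{s→0} s*Y(s) where Y(s) = L(s)/s.
= lim_{s→0} L(s) = L(0) = num(0)/den(0) = 10/1 = 10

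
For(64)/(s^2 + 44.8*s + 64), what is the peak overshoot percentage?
Standard form: ωn²/(s²+2ζωn·s+ωn²) → ωn = 8, ζ = 2.8.
ζ ≥ 1, so the response is non-oscillatory: peak overshoot = 0%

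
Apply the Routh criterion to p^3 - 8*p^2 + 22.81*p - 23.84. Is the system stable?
Routh array:
p^3: [1, 22.81]; p^2: [-8, -23.84]; p^1: [19.83]; p^0: [-23.84]
First column: [1, -8, 19.83, -23.84]. Sign changes = 3.
No, unstable (3 RHP root(s))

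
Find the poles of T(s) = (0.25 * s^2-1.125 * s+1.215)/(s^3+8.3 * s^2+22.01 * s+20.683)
Set denominator = 0: s^3 + 8.3*s^2 + 22.01*s + 20.683 = (s + 4.3)(s^2 + 4*s + 4.81) = 0 → Poles: -2 + 0.9j, -2 - 0.9j, -4.3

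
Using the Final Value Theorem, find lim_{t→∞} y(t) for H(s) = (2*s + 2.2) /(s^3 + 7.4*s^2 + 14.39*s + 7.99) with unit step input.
FVT: lim_{t→∞} y(t) = lim_{s→0} s*Y(s) where Y(s) = H(s)/s.
= lim_{s→0} H(s) = H(0) = num(0)/den(0) = 2.2/7.99 = 0.2753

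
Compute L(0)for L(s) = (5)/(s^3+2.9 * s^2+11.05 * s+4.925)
DC gain = L(0) = num(0)/den(0) = 5/4.925 = 1.015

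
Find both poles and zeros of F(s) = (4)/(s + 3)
Set denominator = 0: s + 3 = 0 → Poles: -3
Numerator is a nonzero constant (4) → Zeros: none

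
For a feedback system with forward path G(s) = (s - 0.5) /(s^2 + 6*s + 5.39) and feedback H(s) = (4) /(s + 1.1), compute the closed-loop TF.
Closed-loop T = G/(1+GH).
Numerator: G_num * H_den = s^2 + 0.6*s - 0.55.
Denominator: G_den * H_den + G_num * H_num = (s^3 + 7.1*s^2 + 11.99*s + 5.929) + (4*s - 2) = s^3 + 7.1*s^2 + 15.99*s + 3.929.
T(s) = (s^2 + 0.6*s - 0.55)/(s^3 + 7.1*s^2 + 15.99*s + 3.929)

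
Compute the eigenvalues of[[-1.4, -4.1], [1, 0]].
Eigenvalues solve det(λI - A) = 0.
Characteristic polynomial: λ^2 + 1.4*λ + 4.1 = 0.
Roots: -0.7 + 1.9j, -0.7 - 1.9j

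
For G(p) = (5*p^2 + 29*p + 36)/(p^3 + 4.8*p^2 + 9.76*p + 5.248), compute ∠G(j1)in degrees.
Substitute p = j*1: G(j1) = 3.48237 - 3.36072j.
∠G(j1) = atan2(Im, Re) = atan2(-3.36072, 3.48237) = -43.98°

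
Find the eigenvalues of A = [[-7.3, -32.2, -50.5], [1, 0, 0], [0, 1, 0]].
Eigenvalues solve det(λI - A) = 0.
Characteristic polynomial: λ^3 + 7.3*λ^2 + 32.2*λ + 50.5 = 0.
Factor: (λ + 2.5)(λ^2 + 4.8*λ + 20.2) = 0.
Roots: -2.4 + 3.8j, -2.4 - 3.8j, -2.5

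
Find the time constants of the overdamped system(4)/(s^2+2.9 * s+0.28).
Overdamped: real poles at -2.8, -0.1. τ = -1/pole → τ₁ = 0.3571, τ₂ = 10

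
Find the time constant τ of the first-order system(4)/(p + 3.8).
First-order system: τ = -1/pole. Pole = -3.8. τ = -1/(-3.8) = 0.2632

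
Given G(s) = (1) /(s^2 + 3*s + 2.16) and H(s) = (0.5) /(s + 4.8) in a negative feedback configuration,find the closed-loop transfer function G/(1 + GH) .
Closed-loop T = G/(1+GH).
Numerator: G_num * H_den = s + 4.8.
Denominator: G_den * H_den + G_num * H_num = (s^3 + 7.8*s^2 + 16.56*s + 10.368) + (0.5) = s^3 + 7.8*s^2 + 16.56*s + 10.868.
T(s) = (s + 4.8)/(s^3 + 7.8*s^2 + 16.56*s + 10.868)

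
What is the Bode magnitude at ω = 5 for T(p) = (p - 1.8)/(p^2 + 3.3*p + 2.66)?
Substitute p = j*5: T(j5) = 0.159092 - 0.10631j.
|T(j5)| = sqrt(Re² + Im²) = 0.1913.
20*log₁₀(0.1913) = -14.36 dB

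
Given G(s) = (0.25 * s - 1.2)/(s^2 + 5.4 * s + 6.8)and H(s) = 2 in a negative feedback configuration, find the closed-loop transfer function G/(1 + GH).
Closed-loop T = G/(1+GH).
Numerator: G_num * H_den = 0.25*s - 1.2.
Denominator: G_den * H_den + G_num * H_num = (s^2 + 5.4*s + 6.8) + (0.5*s - 2.4) = s^2 + 5.9*s + 4.4.
T(s) = (0.25*s - 1.2)/(s^2 + 5.9*s + 4.4)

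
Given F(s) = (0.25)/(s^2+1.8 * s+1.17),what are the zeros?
Numerator is a nonzero constant (0.25) → Zeros: none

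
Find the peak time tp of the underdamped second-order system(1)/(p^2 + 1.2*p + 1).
Standard form: ωn²/(p²+2ζωn·p+ωn²) → ωn = 1, ζ = 0.6.
ωd = ωn·√(1-ζ²) = 1·√(1-0.6²) = 0.8.
tp = π/ωd = π/0.8 = 3.927 s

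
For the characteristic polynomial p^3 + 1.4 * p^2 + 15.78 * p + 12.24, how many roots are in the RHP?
p^3 + 1.4*p^2 + 15.78*p + 12.24 = (p + 0.8)(p^2 + 0.6*p + 15.3). Poles: -0.3 + 3.9j, -0.3 - 3.9j, -0.8. RHP poles (Re>0): 0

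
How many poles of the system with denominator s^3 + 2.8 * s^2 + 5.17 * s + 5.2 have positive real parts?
s^3 + 2.8*s^2 + 5.17*s + 5.2 = (s + 1.6)(s^2 + 1.2*s + 3.25). Poles: -0.6 + 1.7j, -0.6 - 1.7j, -1.6. RHP poles (Re>0): 0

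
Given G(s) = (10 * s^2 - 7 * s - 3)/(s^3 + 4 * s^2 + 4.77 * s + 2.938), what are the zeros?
Set numerator = 0: 10*s^2 - 7*s - 3 = 10*(s + 0.3)(s - 1) = 0 → Zeros: -0.3, 1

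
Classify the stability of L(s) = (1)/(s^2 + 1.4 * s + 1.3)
Denominator: s^2 + 1.4*s + 1.3. Poles: -0.7 + 0.9j, -0.7 - 0.9j. Stable (all poles in LHP)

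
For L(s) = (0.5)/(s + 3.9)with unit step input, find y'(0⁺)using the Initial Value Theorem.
IVT: y'(0⁺) = lim_{s→∞} s²·Y(s) = lim_{s→∞} s·L(s).
deg(num) = 0, deg(den) = 1, relative degree = 1, so s·L(s) → (leading num)/(leading den) = 0.5/1 = 0.5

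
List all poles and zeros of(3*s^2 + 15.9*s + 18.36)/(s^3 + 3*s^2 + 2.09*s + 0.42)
Set denominator = 0: s^3 + 3*s^2 + 2.09*s + 0.42 = (s + 0.4)(s + 0.5)(s + 2.1) = 0 → Poles: -0.4, -0.5, -2.1
Set numerator = 0: 3*s^2 + 15.9*s + 18.36 = 3*(s + 1.7)(s + 3.6) = 0 → Zeros: -1.7, -3.6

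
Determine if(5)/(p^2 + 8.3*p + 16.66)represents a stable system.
Denominator: p^2 + 8.3*p + 16.66 = (p + 3.4)(p + 4.9). Poles: -3.4, -4.9. All Re(p)<0: Yes (stable)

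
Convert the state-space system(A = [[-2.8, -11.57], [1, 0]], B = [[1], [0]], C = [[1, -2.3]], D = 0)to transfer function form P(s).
P(s) = C(sI - A)⁻¹B + D.
Characteristic polynomial det(sI - A) = s^2 + 2.8*s + 11.57.
Numerator from C·adj(sI-A)·B + D·det(sI-A) = s - 2.3.
P(s) = (s - 2.3)/(s^2 + 2.8*s + 11.57)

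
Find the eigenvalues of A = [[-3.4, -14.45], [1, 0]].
Eigenvalues solve det(λI - A) = 0.
Characteristic polynomial: λ^2 + 3.4*λ + 14.45 = 0.
Roots: -1.7 + 3.4j, -1.7 - 3.4j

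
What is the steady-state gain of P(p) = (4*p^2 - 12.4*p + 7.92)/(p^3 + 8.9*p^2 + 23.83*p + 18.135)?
DC gain = P(0) = num(0)/den(0) = 7.92/18.135 = 0.4367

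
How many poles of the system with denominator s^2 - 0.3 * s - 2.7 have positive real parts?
s^2 - 0.3*s - 2.7 = (s - 1.8)(s + 1.5). Poles: -1.5, 1.8. RHP poles (Re>0): 1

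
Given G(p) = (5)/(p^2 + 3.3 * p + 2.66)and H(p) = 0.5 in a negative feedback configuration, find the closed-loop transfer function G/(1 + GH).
Closed-loop T = G/(1+GH).
Numerator: G_num * H_den = 5.
Denominator: G_den * H_den + G_num * H_num = (p^2 + 3.3*p + 2.66) + (2.5) = p^2 + 3.3*p + 5.16.
T(p) = (5)/(p^2 + 3.3*p + 5.16)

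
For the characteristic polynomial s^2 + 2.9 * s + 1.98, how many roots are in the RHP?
s^2 + 2.9*s + 1.98 = (s + 1.1)(s + 1.8). Poles: -1.1, -1.8. RHP poles (Re>0): 0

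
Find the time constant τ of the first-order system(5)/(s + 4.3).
First-order system: τ = -1/pole. Pole = -4.3. τ = -1/(-4.3) = 0.2326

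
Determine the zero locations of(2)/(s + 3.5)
Numerator is a nonzero constant (2) → Zeros: none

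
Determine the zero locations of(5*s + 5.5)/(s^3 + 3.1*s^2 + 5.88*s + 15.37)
Set numerator = 0: 5*s + 5.5 = 0 → Zeros: -1.1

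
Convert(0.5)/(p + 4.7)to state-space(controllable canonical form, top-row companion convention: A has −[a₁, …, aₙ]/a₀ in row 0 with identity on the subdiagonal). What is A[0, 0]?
Reachable canonical form for den = p + 4.7: top row of A = -[a₁,a₂,...,aₙ]/a₀, ones on the subdiagonal, zeros elsewhere.
A = [[-4.7]].
A[0,0] = -4.7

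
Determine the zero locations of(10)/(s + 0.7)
Numerator is a nonzero constant (10) → Zeros: none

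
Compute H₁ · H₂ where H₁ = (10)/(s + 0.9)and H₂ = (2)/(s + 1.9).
Series: H = H₁ · H₂ = (n₁·n₂)/(d₁·d₂).
Num: n₁·n₂ = 20. Den: d₁·d₂ = s^2 + 2.8*s + 1.71.
H(s) = (20)/(s^2 + 2.8*s + 1.71)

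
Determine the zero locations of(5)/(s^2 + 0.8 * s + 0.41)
Numerator is a nonzero constant (5) → Zeros: none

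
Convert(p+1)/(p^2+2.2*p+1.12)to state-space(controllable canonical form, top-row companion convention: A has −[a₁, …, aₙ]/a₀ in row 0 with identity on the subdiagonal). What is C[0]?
Reachable canonical form: C = numerator coefficients (right-aligned, zero-padded to length n).
num = p + 1, C = [[1, 1]].
C[0] = 1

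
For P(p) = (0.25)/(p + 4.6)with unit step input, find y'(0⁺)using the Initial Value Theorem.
IVT: y'(0⁺) = lim_{p→∞} p²·Y(p) = lim_{p→∞} p·P(p).
deg(num) = 0, deg(den) = 1, relative degree = 1, so p·P(p) → (leading num)/(leading den) = 0.25/1 = 0.25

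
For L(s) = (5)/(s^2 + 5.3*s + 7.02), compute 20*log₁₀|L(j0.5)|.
Substitute s = j*0.5: L(j0.5) = 0.640427 - 0.250684j.
|L(j0.5)| = sqrt(Re² + Im²) = 0.6877.
20*log₁₀(0.6877) = -3.25 dB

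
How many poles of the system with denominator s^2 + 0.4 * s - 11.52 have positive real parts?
s^2 + 0.4*s - 11.52 = (s - 3.2)(s + 3.6). Poles: -3.6, 3.2. RHP poles (Re>0): 1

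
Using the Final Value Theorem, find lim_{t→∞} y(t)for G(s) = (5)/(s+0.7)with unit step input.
FVT: lim_{t→∞} y(t) = lim_{s→0} s*Y(s) where Y(s) = G(s)/s.
= lim_{s→0} G(s) = G(0) = num(0)/den(0) = 5/0.7 = 7.143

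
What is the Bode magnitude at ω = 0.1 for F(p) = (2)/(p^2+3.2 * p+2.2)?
Substitute p = j*0.1: F(j0.1) = 0.894151 - 0.130652j.
|F(j0.1)| = sqrt(Re² + Im²) = 0.9036.
20*log₁₀(0.9036) = -0.88 dB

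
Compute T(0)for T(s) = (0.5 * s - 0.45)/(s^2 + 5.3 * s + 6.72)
DC gain = T(0) = num(0)/den(0) = -0.45/6.72 = -0.06696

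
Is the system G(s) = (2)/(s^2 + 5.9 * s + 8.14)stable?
Denominator: s^2 + 5.9*s + 8.14 = (s + 3.7)(s + 2.2). Poles: -2.2, -3.7. All Re(p)<0: Yes (stable)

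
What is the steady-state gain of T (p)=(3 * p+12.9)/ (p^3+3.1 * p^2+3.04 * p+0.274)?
DC gain = T(0) = num(0)/den(0) = 12.9/0.274 = 47.08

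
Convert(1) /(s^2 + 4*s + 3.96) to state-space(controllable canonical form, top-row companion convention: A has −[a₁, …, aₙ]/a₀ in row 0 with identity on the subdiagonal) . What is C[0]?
Reachable canonical form: C = numerator coefficients (right-aligned, zero-padded to length n).
num = 1, C = [[0, 1]].
C[0] = 0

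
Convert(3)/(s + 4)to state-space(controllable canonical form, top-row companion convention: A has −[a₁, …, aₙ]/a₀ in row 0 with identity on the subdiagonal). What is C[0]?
Reachable canonical form: C = numerator coefficients (right-aligned, zero-padded to length n).
num = 3, C = [[3]].
C[0] = 3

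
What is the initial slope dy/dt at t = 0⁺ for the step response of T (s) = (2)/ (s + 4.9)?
IVT: y'(0⁺) = lim_{s→∞} s²·Y(s) = lim_{s→∞} s·T(s).
deg(num) = 0, deg(den) = 1, relative degree = 1, so s·T(s) → (leading num)/(leading den) = 2/1 = 2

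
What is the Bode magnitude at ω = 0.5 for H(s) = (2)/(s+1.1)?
Substitute s = j*0.5: H(j0.5) = 1.50685 - 0.684932j.
|H(j0.5)| = sqrt(Re² + Im²) = 1.655.
20*log₁₀(1.655) = 4.38 dB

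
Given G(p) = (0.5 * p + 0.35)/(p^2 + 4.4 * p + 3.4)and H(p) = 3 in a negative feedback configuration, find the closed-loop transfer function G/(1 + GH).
Closed-loop T = G/(1+GH).
Numerator: G_num * H_den = 0.5*p + 0.35.
Denominator: G_den * H_den + G_num * H_num = (p^2 + 4.4*p + 3.4) + (1.5*p + 1.05) = p^2 + 5.9*p + 4.45.
T(p) = (0.5*p + 0.35)/(p^2 + 5.9*p + 4.45)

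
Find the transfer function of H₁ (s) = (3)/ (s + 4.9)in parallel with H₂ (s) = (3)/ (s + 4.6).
Parallel: H = H₁ + H₂ = (n₁·d₂ + n₂·d₁)/(d₁·d₂).
n₁·d₂ = 3*s + 13.8. n₂·d₁ = 3*s + 14.7. Sum = 6*s + 28.5. d₁·d₂ = s^2 + 9.5*s + 22.54.
H(s) = (6*s + 28.5)/(s^2 + 9.5*s + 22.54)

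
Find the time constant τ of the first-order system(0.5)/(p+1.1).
First-order system: τ = -1/pole. Pole = -1.1. τ = -1/(-1.1) = 0.9091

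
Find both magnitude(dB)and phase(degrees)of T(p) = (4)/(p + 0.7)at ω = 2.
Substitute p = j*2: T(j2) = 0.623608 - 1.78174j.
|T| = 20*log₁₀(sqrt(Re²+Im²)) = 5.52 dB.
∠T = atan2(Im, Re) = -70.71°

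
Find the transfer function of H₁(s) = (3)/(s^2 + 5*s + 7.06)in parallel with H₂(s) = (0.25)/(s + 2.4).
Parallel: H = H₁ + H₂ = (n₁·d₂ + n₂·d₁)/(d₁·d₂).
n₁·d₂ = 3*s + 7.2. n₂·d₁ = 0.25*s^2 + 1.25*s + 1.765. Sum = 0.25*s^2 + 4.25*s + 8.965. d₁·d₂ = s^3 + 7.4*s^2 + 19.06*s + 16.944.
H(s) = (0.25*s^2 + 4.25*s + 8.965)/(s^3 + 7.4*s^2 + 19.06*s + 16.944)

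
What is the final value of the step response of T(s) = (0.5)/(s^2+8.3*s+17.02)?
FVT: lim_{t→∞} y(t) = lim_{s→0} s*Y(s) where Y(s) = T(s)/s.
= lim_{s→0} T(s) = T(0) = num(0)/den(0) = 0.5/17.02 = 0.02938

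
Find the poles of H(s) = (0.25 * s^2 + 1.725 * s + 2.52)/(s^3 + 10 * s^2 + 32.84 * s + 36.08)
Set denominator = 0: s^3 + 10*s^2 + 32.84*s + 36.08 = (s + 4.4)(s^2 + 5.6*s + 8.2) = 0 → Poles: -2.8 + 0.6j, -2.8 - 0.6j, -4.4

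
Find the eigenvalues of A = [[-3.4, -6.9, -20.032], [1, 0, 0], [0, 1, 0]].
Eigenvalues solve det(λI - A) = 0.
Characteristic polynomial: λ^3 + 3.4*λ^2 + 6.9*λ + 20.032 = 0.
Factor: (λ + 3.2)(λ^2 + 0.2*λ + 6.26) = 0.
Roots: -0.1 + 2.5j, -0.1 - 2.5j, -3.2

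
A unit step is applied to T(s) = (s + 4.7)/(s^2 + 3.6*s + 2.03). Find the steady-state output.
FVT: lim_{t→∞} y(t) = lim_{s→0} s*Y(s) where Y(s) = T(s)/s.
= lim_{s→0} T(s) = T(0) = num(0)/den(0) = 4.7/2.03 = 2.315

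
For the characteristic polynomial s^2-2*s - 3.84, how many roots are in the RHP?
s^2 - 2*s - 3.84 = (s - 3.2)(s + 1.2). Poles: -1.2, 3.2. RHP poles (Re>0): 1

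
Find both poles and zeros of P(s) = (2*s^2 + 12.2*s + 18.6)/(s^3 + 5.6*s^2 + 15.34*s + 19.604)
Set denominator = 0: s^3 + 5.6*s^2 + 15.34*s + 19.604 = (s + 2.6)(s^2 + 3*s + 7.54) = 0 → Poles: -1.5 + 2.3j, -1.5 - 2.3j, -2.6
Set numerator = 0: 2*s^2 + 12.2*s + 18.6 = 2*(s + 3)(s + 3.1) = 0 → Zeros: -3, -3.1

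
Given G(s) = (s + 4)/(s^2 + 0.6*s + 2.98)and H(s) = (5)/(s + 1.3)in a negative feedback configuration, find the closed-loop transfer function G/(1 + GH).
Closed-loop T = G/(1+GH).
Numerator: G_num * H_den = s^2 + 5.3*s + 5.2.
Denominator: G_den * H_den + G_num * H_num = (s^3 + 1.9*s^2 + 3.76*s + 3.874) + (5*s + 20) = s^3 + 1.9*s^2 + 8.76*s + 23.874.
T(s) = (s^2 + 5.3*s + 5.2)/(s^3 + 1.9*s^2 + 8.76*s + 23.874)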